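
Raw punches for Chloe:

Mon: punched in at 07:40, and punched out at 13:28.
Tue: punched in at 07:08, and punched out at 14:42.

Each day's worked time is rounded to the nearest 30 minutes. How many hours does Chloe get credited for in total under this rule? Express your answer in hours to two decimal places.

Mon: 07:40–13:28 = 5 h 48 min → rounds to 6 h 0 min
Tue: 07:08–14:42 = 7 h 34 min → rounds to 7 h 30 min
Total credited: 13 h 30 min.

13.50 hours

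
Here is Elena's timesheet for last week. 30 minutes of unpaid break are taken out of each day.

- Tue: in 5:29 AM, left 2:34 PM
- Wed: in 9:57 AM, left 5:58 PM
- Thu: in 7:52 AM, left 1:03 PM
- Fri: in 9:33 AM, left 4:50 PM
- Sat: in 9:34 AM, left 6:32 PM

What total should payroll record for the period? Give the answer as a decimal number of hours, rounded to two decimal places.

Tue: 5:29 AM–2:34 PM = 9 h 5 min; less 30 min break → 8 h 35 min
Wed: 9:57 AM–5:58 PM = 8 h 1 min; less 30 min break → 7 h 31 min
Thu: 7:52 AM–1:03 PM = 5 h 11 min; less 30 min break → 4 h 41 min
Fri: 9:33 AM–4:50 PM = 7 h 17 min; less 30 min break → 6 h 47 min
Sat: 9:34 AM–6:32 PM = 8 h 58 min; less 30 min break → 8 h 28 min
Total: 8 h 35 min + 7 h 31 min + 4 h 41 min + 6 h 47 min + 8 h 28 min = 36 h 2 min.

36.03 hours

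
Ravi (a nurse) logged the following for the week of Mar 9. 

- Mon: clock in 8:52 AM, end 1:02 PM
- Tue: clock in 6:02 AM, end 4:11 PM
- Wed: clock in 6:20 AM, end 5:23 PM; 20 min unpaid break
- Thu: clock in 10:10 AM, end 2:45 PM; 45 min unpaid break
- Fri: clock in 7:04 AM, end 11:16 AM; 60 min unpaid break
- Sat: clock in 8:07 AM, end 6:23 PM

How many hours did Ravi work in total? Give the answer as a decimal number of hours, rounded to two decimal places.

Mon: 8:52 AM–1:02 PM = 4 h 10 min
Tue: 6:02 AM–4:11 PM = 10 h 9 min
Wed: 6:20 AM–5:23 PM = 11 h 3 min; less 20 min break → 10 h 43 min
Thu: 10:10 AM–2:45 PM = 4 h 35 min; less 45 min break → 3 h 50 min
Fri: 7:04 AM–11:16 AM = 4 h 12 min; less 60 min break → 3 h 12 min
Sat: 8:07 AM–6:23 PM = 10 h 16 min
Total: 4 h 10 min + 10 h 9 min + 10 h 43 min + 3 h 50 min + 3 h 12 min + 10 h 16 min = 42 h 20 min.

42.33 hours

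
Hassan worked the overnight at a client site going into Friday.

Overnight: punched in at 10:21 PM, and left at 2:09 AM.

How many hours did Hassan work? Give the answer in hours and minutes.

Overnight: 10:21 PM → midnight = 1 h 39 min; midnight → 2:09 AM = 2 h 9 min; span 3 h 48 min

3 h 48 min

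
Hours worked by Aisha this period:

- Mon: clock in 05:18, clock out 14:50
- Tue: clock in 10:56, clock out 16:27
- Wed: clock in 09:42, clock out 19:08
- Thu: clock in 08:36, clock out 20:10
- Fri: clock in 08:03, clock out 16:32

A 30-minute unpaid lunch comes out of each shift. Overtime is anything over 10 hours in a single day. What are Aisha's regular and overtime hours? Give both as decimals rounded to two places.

Regular 40.97 hours, overtime 1.07 hours

Mon: 05:18–14:50 = 9 h 32 min; less 30 min break → 9 h 2 min
Tue: 10:56–16:27 = 5 h 31 min; less 30 min break → 5 h 1 min
Wed: 09:42–19:08 = 9 h 26 min; less 30 min break → 8 h 56 min
Thu: 08:36–20:10 = 11 h 34 min; less 30 min break → 11 h 4 min
Fri: 08:03–16:32 = 8 h 29 min; less 30 min break → 7 h 59 min
Mon reg 9 h 2 min / OT 0 h 0 min; Tue reg 5 h 1 min / OT 0 h 0 min; Wed reg 8 h 56 min / OT 0 h 0 min; Thu reg 10 h 0 min / OT 1 h 4 min; Fri reg 7 h 59 min / OT 0 h 0 min.
Totals: regular 40 h 58 min, overtime 1 h 4 min.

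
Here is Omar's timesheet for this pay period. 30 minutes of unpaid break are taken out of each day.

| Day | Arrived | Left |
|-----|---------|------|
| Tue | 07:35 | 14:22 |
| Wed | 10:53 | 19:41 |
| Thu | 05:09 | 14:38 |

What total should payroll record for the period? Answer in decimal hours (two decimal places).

Tue: 07:35–14:22 = 6 h 47 min; less 30 min break → 6 h 17 min
Wed: 10:53–19:41 = 8 h 48 min; less 30 min break → 8 h 18 min
Thu: 05:09–14:38 = 9 h 29 min; less 30 min break → 8 h 59 min
Total: 6 h 17 min + 8 h 18 min + 8 h 59 min = 23 h 34 min.

23.57 hours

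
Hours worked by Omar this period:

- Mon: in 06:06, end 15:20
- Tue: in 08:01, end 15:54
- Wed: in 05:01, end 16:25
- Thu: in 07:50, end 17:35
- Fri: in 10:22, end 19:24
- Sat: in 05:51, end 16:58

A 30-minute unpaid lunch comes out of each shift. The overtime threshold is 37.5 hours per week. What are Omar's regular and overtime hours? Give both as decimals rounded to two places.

Mon: 06:06–15:20 = 9 h 14 min; less 30 min break → 8 h 44 min
Tue: 08:01–15:54 = 7 h 53 min; less 30 min break → 7 h 23 min
Wed: 05:01–16:25 = 11 h 24 min; less 30 min break → 10 h 54 min
Thu: 07:50–17:35 = 9 h 45 min; less 30 min break → 9 h 15 min
Fri: 10:22–19:24 = 9 h 2 min; less 30 min break → 8 h 32 min
Sat: 05:51–16:58 = 11 h 7 min; less 30 min break → 10 h 37 min
Total worked: 55 h 25 min = 55.42 h.
Threshold 37.5 h → overtime 17 h 55 min, regular 37 h 30 min.

Regular 37.50 hours, overtime 17.92 hours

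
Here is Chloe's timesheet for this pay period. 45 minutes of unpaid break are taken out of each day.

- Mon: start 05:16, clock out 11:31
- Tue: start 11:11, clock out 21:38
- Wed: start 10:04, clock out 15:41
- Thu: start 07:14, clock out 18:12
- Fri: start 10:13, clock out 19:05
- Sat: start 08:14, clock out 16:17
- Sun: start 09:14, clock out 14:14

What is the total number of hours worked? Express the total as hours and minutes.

49 h 57 min

Mon: 05:16–11:31 = 6 h 15 min; less 45 min break → 5 h 30 min
Tue: 11:11–21:38 = 10 h 27 min; less 45 min break → 9 h 42 min
Wed: 10:04–15:41 = 5 h 37 min; less 45 min break → 4 h 52 min
Thu: 07:14–18:12 = 10 h 58 min; less 45 min break → 10 h 13 min
Fri: 10:13–19:05 = 8 h 52 min; less 45 min break → 8 h 7 min
Sat: 08:14–16:17 = 8 h 3 min; less 45 min break → 7 h 18 min
Sun: 09:14–14:14 = 5 h 0 min; less 45 min break → 4 h 15 min
Total: 5 h 30 min + 9 h 42 min + 4 h 52 min + 10 h 13 min + 8 h 7 min + 7 h 18 min + 4 h 15 min = 49 h 57 min.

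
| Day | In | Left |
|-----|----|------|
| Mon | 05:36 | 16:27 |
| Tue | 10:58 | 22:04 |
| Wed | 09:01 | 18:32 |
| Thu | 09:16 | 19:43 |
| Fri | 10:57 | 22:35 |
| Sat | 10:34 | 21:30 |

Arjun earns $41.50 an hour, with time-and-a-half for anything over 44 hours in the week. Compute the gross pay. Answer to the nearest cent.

Mon: 05:36–16:27 = 10 h 51 min
Tue: 10:58–22:04 = 11 h 6 min
Wed: 09:01–18:32 = 9 h 31 min
Thu: 09:16–19:43 = 10 h 27 min
Fri: 10:57–22:35 = 11 h 38 min
Sat: 10:34–21:30 = 10 h 56 min
Total worked: 64 h 29 min = 3869 min.
Regular 44 h 0 min = 2640 min at $41.50/h; overtime 20 h 29 min = 1229 min at $62.25/h.
Pay = (2640 × $41.50 + 1229 × $62.25) ÷ 60 = $3101.09.

$3101.09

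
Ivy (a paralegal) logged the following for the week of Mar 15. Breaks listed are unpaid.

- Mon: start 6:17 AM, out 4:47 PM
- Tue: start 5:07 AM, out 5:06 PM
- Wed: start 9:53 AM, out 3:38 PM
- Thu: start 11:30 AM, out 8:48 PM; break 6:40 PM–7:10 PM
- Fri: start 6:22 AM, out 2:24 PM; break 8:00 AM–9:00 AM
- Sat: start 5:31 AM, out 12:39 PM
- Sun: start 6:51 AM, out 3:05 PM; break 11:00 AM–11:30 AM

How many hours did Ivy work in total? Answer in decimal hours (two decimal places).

58.93 hours

Mon: 6:17 AM–4:47 PM = 10 h 30 min
Tue: 5:07 AM–5:06 PM = 11 h 59 min
Wed: 9:53 AM–3:38 PM = 5 h 45 min
Thu: 11:30 AM–8:48 PM = 9 h 18 min; less 30 min break → 8 h 48 min
Fri: 6:22 AM–2:24 PM = 8 h 2 min; less 60 min break → 7 h 2 min
Sat: 5:31 AM–12:39 PM = 7 h 8 min
Sun: 6:51 AM–3:05 PM = 8 h 14 min; less 30 min break → 7 h 44 min
Total: 10 h 30 min + 11 h 59 min + 5 h 45 min + 8 h 48 min + 7 h 2 min + 7 h 8 min + 7 h 44 min = 58 h 56 min.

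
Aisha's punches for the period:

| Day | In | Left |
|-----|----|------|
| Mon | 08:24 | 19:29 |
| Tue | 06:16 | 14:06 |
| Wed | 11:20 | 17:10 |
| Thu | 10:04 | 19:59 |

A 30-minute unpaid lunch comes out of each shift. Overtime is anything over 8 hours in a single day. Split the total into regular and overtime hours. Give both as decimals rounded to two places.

Regular 28.67 hours, overtime 4.00 hours

Mon: 08:24–19:29 = 11 h 5 min; less 30 min break → 10 h 35 min
Tue: 06:16–14:06 = 7 h 50 min; less 30 min break → 7 h 20 min
Wed: 11:20–17:10 = 5 h 50 min; less 30 min break → 5 h 20 min
Thu: 10:04–19:59 = 9 h 55 min; less 30 min break → 9 h 25 min
Mon reg 8 h 0 min / OT 2 h 35 min; Tue reg 7 h 20 min / OT 0 h 0 min; Wed reg 5 h 20 min / OT 0 h 0 min; Thu reg 8 h 0 min / OT 1 h 25 min.
Totals: regular 28 h 40 min, overtime 4 h 0 min.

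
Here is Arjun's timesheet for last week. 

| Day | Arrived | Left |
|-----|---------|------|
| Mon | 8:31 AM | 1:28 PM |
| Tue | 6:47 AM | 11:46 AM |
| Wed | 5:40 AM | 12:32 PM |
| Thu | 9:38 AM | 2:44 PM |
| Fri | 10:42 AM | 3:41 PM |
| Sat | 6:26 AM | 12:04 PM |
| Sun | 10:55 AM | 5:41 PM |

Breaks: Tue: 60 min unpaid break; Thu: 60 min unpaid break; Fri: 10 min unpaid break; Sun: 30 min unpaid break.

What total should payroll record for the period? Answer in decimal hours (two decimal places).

Mon: 8:31 AM–1:28 PM = 4 h 57 min
Tue: 6:47 AM–11:46 AM = 4 h 59 min; less 60 min break → 3 h 59 min
Wed: 5:40 AM–12:32 PM = 6 h 52 min
Thu: 9:38 AM–2:44 PM = 5 h 6 min; less 60 min break → 4 h 6 min
Fri: 10:42 AM–3:41 PM = 4 h 59 min; less 10 min break → 4 h 49 min
Sat: 6:26 AM–12:04 PM = 5 h 38 min
Sun: 10:55 AM–5:41 PM = 6 h 46 min; less 30 min break → 6 h 16 min
Total: 4 h 57 min + 3 h 59 min + 6 h 52 min + 4 h 6 min + 4 h 49 min + 5 h 38 min + 6 h 16 min = 36 h 37 min.

36.62 hours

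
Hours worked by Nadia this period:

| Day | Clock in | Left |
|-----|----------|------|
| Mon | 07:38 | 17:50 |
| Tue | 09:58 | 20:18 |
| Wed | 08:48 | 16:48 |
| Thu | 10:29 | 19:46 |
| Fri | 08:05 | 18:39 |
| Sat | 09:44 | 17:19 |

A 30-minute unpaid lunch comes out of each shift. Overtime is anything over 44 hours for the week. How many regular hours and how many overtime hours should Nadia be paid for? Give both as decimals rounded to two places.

Regular 44.00 hours, overtime 8.97 hours

Mon: 07:38–17:50 = 10 h 12 min; less 30 min break → 9 h 42 min
Tue: 09:58–20:18 = 10 h 20 min; less 30 min break → 9 h 50 min
Wed: 08:48–16:48 = 8 h 0 min; less 30 min break → 7 h 30 min
Thu: 10:29–19:46 = 9 h 17 min; less 30 min break → 8 h 47 min
Fri: 08:05–18:39 = 10 h 34 min; less 30 min break → 10 h 4 min
Sat: 09:44–17:19 = 7 h 35 min; less 30 min break → 7 h 5 min
Total worked: 52 h 58 min = 52.97 h.
Threshold 44 h → overtime 8 h 58 min, regular 44 h 0 min.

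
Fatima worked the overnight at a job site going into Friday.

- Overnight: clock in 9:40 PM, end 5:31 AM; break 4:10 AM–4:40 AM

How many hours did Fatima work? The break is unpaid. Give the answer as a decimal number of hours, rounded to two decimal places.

Overnight: 9:40 PM → midnight = 2 h 20 min; midnight → 5:31 AM = 5 h 31 min; span 7 h 51 min; less 30 min break → 7 h 21 min

7.35 hours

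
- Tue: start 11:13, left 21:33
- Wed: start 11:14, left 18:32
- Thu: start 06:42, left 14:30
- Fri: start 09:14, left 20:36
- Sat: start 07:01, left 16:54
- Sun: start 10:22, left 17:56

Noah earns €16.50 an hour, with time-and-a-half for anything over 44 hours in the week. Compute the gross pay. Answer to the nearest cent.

Tue: 11:13–21:33 = 10 h 20 min
Wed: 11:14–18:32 = 7 h 18 min
Thu: 06:42–14:30 = 7 h 48 min
Fri: 09:14–20:36 = 11 h 22 min
Sat: 07:01–16:54 = 9 h 53 min
Sun: 10:22–17:56 = 7 h 34 min
Total worked: 54 h 15 min = 3255 min.
Regular 44 h 0 min = 2640 min at €16.50/h; overtime 10 h 15 min = 615 min at €24.75/h.
Pay = (2640 × €16.50 + 615 × €24.75) ÷ 60 = €979.69.

€979.69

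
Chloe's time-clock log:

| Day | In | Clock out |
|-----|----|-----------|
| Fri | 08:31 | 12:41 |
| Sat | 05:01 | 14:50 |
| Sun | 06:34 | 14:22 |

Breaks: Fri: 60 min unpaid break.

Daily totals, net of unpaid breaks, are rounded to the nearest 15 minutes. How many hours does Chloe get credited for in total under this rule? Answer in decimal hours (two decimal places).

20.75 hours

Fri: 08:31–12:41 = 4 h 10 min − 60 min = 3 h 10 min → rounds to 3 h 15 min
Sat: 05:01–14:50 = 9 h 49 min → rounds to 9 h 45 min
Sun: 06:34–14:22 = 7 h 48 min → rounds to 7 h 45 min
Total credited: 20 h 45 min.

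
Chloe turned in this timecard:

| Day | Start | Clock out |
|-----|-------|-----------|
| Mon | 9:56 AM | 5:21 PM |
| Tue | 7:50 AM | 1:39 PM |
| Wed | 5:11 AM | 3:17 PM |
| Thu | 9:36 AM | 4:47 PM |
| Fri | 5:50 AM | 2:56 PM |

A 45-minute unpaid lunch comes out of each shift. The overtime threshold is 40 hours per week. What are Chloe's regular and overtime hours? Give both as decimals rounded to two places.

Regular 35.87 hours, overtime 0.00 hours

Mon: 9:56 AM–5:21 PM = 7 h 25 min; less 45 min break → 6 h 40 min
Tue: 7:50 AM–1:39 PM = 5 h 49 min; less 45 min break → 5 h 4 min
Wed: 5:11 AM–3:17 PM = 10 h 6 min; less 45 min break → 9 h 21 min
Thu: 9:36 AM–4:47 PM = 7 h 11 min; less 45 min break → 6 h 26 min
Fri: 5:50 AM–2:56 PM = 9 h 6 min; less 45 min break → 8 h 21 min
Total worked: 35 h 52 min = 35.87 h.
Threshold 40 h → overtime 0 h 0 min, regular 35 h 52 min.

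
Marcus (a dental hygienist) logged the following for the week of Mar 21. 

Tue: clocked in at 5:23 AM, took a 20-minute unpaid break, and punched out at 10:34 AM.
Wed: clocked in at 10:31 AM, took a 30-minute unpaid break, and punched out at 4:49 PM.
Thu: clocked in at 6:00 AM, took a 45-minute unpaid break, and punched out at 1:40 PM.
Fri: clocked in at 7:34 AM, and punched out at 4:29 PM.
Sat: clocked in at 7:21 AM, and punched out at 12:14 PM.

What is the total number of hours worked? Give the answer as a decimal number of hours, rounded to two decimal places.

31.37 hours

Tue: 5:23 AM–10:34 AM = 5 h 11 min; less 20 min break → 4 h 51 min
Wed: 10:31 AM–4:49 PM = 6 h 18 min; less 30 min break → 5 h 48 min
Thu: 6:00 AM–1:40 PM = 7 h 40 min; less 45 min break → 6 h 55 min
Fri: 7:34 AM–4:29 PM = 8 h 55 min
Sat: 7:21 AM–12:14 PM = 4 h 53 min
Total: 4 h 51 min + 5 h 48 min + 6 h 55 min + 8 h 55 min + 4 h 53 min = 31 h 22 min.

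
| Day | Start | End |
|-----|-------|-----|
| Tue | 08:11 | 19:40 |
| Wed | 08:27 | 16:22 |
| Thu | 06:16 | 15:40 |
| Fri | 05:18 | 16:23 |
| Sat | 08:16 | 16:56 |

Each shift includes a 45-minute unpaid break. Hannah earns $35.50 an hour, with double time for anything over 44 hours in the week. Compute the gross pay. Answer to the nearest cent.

$1618.80

Tue: 08:11–19:40 = 11 h 29 min; less 45 min break → 10 h 44 min
Wed: 08:27–16:22 = 7 h 55 min; less 45 min break → 7 h 10 min
Thu: 06:16–15:40 = 9 h 24 min; less 45 min break → 8 h 39 min
Fri: 05:18–16:23 = 11 h 5 min; less 45 min break → 10 h 20 min
Sat: 08:16–16:56 = 8 h 40 min; less 45 min break → 7 h 55 min
Total worked: 44 h 48 min = 2688 min.
Regular 44 h 0 min = 2640 min at $35.50/h; overtime 0 h 48 min = 48 min at $71.00/h.
Pay = (2640 × $35.50 + 48 × $71.00) ÷ 60 = $1618.80.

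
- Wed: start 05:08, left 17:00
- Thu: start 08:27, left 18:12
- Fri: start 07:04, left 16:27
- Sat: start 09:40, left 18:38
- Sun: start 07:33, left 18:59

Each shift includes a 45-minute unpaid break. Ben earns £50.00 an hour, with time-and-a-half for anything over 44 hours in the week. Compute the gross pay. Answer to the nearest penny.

£2473.75

Wed: 05:08–17:00 = 11 h 52 min; less 45 min break → 11 h 7 min
Thu: 08:27–18:12 = 9 h 45 min; less 45 min break → 9 h 0 min
Fri: 07:04–16:27 = 9 h 23 min; less 45 min break → 8 h 38 min
Sat: 09:40–18:38 = 8 h 58 min; less 45 min break → 8 h 13 min
Sun: 07:33–18:59 = 11 h 26 min; less 45 min break → 10 h 41 min
Total worked: 47 h 39 min = 2859 min.
Regular 44 h 0 min = 2640 min at £50.00/h; overtime 3 h 39 min = 219 min at £75.00/h.
Pay = (2640 × £50.00 + 219 × £75.00) ÷ 60 = £2473.75.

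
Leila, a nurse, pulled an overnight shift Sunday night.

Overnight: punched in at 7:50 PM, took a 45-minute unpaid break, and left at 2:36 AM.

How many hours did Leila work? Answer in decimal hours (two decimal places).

6.02 hours

Overnight: 7:50 PM → midnight = 4 h 10 min; midnight → 2:36 AM = 2 h 36 min; span 6 h 46 min; less 45 min break → 6 h 1 min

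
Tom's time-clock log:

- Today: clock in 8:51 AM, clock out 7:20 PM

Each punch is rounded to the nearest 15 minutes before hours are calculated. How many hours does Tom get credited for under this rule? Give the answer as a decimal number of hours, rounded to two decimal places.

10.50 hours

Today: in 8:51 AM→8:45 AM, out 7:20 PM→7:15 PM; 10 h 30 min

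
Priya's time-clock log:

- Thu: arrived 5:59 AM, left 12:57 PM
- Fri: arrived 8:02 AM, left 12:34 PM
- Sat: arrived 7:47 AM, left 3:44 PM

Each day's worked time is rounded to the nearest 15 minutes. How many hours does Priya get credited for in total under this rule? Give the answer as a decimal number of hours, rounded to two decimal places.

19.50 hours

Thu: 5:59 AM–12:57 PM = 6 h 58 min → rounds to 7 h 0 min
Fri: 8:02 AM–12:34 PM = 4 h 32 min → rounds to 4 h 30 min
Sat: 7:47 AM–3:44 PM = 7 h 57 min → rounds to 8 h 0 min
Total credited: 19 h 30 min.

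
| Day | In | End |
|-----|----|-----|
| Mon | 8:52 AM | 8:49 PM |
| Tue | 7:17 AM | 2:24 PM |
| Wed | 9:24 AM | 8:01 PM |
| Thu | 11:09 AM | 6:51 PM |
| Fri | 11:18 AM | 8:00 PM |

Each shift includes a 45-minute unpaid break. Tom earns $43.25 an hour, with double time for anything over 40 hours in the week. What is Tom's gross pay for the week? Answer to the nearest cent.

Mon: 8:52 AM–8:49 PM = 11 h 57 min; less 45 min break → 11 h 12 min
Tue: 7:17 AM–2:24 PM = 7 h 7 min; less 45 min break → 6 h 22 min
Wed: 9:24 AM–8:01 PM = 10 h 37 min; less 45 min break → 9 h 52 min
Thu: 11:09 AM–6:51 PM = 7 h 42 min; less 45 min break → 6 h 57 min
Fri: 11:18 AM–8:00 PM = 8 h 42 min; less 45 min break → 7 h 57 min
Total worked: 42 h 20 min = 2540 min.
Regular 40 h 0 min = 2400 min at $43.25/h; overtime 2 h 20 min = 140 min at $86.50/h.
Pay = (2400 × $43.25 + 140 × $86.50) ÷ 60 = $1931.83.

$1931.83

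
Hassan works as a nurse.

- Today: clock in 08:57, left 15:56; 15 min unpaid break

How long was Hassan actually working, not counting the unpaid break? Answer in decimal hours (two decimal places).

Today: 08:57–15:56 = 6 h 59 min; less 15 min break → 6 h 44 min

6.73 hours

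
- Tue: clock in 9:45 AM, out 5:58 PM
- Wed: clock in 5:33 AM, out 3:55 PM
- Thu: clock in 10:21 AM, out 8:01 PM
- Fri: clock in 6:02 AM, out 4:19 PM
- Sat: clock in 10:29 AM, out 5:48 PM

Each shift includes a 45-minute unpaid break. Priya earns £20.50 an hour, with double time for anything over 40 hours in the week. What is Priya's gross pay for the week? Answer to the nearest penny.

Tue: 9:45 AM–5:58 PM = 8 h 13 min; less 45 min break → 7 h 28 min
Wed: 5:33 AM–3:55 PM = 10 h 22 min; less 45 min break → 9 h 37 min
Thu: 10:21 AM–8:01 PM = 9 h 40 min; less 45 min break → 8 h 55 min
Fri: 6:02 AM–4:19 PM = 10 h 17 min; less 45 min break → 9 h 32 min
Sat: 10:29 AM–5:48 PM = 7 h 19 min; less 45 min break → 6 h 34 min
Total worked: 42 h 6 min = 2526 min.
Regular 40 h 0 min = 2400 min at £20.50/h; overtime 2 h 6 min = 126 min at £41.00/h.
Pay = (2400 × £20.50 + 126 × £41.00) ÷ 60 = £906.10.

£906.10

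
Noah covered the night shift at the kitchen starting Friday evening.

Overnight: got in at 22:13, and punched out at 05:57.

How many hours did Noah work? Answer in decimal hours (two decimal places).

Overnight: 22:13 → midnight = 1 h 47 min; midnight → 05:57 = 5 h 57 min; span 7 h 44 min

7.73 hours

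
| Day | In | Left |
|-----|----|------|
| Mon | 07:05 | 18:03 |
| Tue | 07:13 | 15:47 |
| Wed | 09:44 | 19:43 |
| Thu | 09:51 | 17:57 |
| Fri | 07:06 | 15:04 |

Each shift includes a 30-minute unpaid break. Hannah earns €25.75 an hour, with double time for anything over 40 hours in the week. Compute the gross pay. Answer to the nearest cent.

€1188.79

Mon: 07:05–18:03 = 10 h 58 min; less 30 min break → 10 h 28 min
Tue: 07:13–15:47 = 8 h 34 min; less 30 min break → 8 h 4 min
Wed: 09:44–19:43 = 9 h 59 min; less 30 min break → 9 h 29 min
Thu: 09:51–17:57 = 8 h 6 min; less 30 min break → 7 h 36 min
Fri: 07:06–15:04 = 7 h 58 min; less 30 min break → 7 h 28 min
Total worked: 43 h 5 min = 2585 min.
Regular 40 h 0 min = 2400 min at €25.75/h; overtime 3 h 5 min = 185 min at €51.50/h.
Pay = (2400 × €25.75 + 185 × €51.50) ÷ 60 = €1188.79.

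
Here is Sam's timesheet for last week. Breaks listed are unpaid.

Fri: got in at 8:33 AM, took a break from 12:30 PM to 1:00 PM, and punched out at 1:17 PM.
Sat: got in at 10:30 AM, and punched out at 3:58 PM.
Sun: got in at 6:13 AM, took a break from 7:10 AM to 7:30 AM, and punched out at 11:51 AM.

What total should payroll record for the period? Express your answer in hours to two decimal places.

Fri: 8:33 AM–1:17 PM = 4 h 44 min; less 30 min break → 4 h 14 min
Sat: 10:30 AM–3:58 PM = 5 h 28 min
Sun: 6:13 AM–11:51 AM = 5 h 38 min; less 20 min break → 5 h 18 min
Total: 4 h 14 min + 5 h 28 min + 5 h 18 min = 15 h 0 min.

15.00 hours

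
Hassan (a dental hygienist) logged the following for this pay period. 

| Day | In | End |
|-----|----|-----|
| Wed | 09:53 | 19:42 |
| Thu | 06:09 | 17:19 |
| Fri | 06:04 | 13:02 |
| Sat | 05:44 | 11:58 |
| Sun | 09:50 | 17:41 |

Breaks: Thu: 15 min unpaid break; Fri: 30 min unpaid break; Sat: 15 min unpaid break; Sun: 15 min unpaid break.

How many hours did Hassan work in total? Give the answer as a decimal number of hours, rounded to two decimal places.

40.78 hours

Wed: 09:53–19:42 = 9 h 49 min
Thu: 06:09–17:19 = 11 h 10 min; less 15 min break → 10 h 55 min
Fri: 06:04–13:02 = 6 h 58 min; less 30 min break → 6 h 28 min
Sat: 05:44–11:58 = 6 h 14 min; less 15 min break → 5 h 59 min
Sun: 09:50–17:41 = 7 h 51 min; less 15 min break → 7 h 36 min
Total: 9 h 49 min + 10 h 55 min + 6 h 28 min + 5 h 59 min + 7 h 36 min = 40 h 47 min.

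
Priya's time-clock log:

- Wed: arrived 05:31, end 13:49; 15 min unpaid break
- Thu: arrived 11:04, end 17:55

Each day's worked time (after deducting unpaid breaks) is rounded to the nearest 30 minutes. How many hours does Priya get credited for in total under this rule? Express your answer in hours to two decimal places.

Wed: 05:31–13:49 = 8 h 18 min − 15 min = 8 h 3 min → rounds to 8 h 0 min
Thu: 11:04–17:55 = 6 h 51 min → rounds to 7 h 0 min
Total credited: 15 h 0 min.

15.00 hours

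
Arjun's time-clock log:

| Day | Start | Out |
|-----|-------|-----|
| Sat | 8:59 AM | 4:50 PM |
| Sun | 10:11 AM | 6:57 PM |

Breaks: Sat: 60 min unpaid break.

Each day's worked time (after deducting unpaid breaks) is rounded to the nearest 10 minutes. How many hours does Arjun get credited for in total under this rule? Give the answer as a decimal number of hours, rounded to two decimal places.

15.67 hours

Sat: 8:59 AM–4:50 PM = 7 h 51 min − 60 min = 6 h 51 min → rounds to 6 h 50 min
Sun: 10:11 AM–6:57 PM = 8 h 46 min → rounds to 8 h 50 min
Total credited: 15 h 40 min.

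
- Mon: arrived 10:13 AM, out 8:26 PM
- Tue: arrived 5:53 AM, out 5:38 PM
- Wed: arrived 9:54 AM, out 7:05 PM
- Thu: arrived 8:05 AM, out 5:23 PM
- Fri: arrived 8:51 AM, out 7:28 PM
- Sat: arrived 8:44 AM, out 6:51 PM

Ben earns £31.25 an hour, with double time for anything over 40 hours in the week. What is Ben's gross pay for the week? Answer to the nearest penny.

Mon: 10:13 AM–8:26 PM = 10 h 13 min
Tue: 5:53 AM–5:38 PM = 11 h 45 min
Wed: 9:54 AM–7:05 PM = 9 h 11 min
Thu: 8:05 AM–5:23 PM = 9 h 18 min
Fri: 8:51 AM–7:28 PM = 10 h 37 min
Sat: 8:44 AM–6:51 PM = 10 h 7 min
Total worked: 61 h 11 min = 3671 min.
Regular 40 h 0 min = 2400 min at £31.25/h; overtime 21 h 11 min = 1271 min at £62.50/h.
Pay = (2400 × £31.25 + 1271 × £62.50) ÷ 60 = £2573.96.

£2573.96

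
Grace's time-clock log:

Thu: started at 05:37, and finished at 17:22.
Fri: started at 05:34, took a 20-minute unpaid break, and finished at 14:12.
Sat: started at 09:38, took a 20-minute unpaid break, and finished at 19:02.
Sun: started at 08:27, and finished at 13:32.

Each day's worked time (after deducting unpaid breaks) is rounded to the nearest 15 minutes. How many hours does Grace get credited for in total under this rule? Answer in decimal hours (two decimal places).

Thu: 05:37–17:22 = 11 h 45 min → rounds to 11 h 45 min
Fri: 05:34–14:12 = 8 h 38 min − 20 min = 8 h 18 min → rounds to 8 h 15 min
Sat: 09:38–19:02 = 9 h 24 min − 20 min = 9 h 4 min → rounds to 9 h 0 min
Sun: 08:27–13:32 = 5 h 5 min → rounds to 5 h 0 min
Total credited: 34 h 0 min.

34.00 hours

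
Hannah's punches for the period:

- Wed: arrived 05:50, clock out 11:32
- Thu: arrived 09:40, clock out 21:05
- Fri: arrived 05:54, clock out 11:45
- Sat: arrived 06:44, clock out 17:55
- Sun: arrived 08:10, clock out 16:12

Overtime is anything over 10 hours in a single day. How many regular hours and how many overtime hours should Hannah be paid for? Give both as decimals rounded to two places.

Wed: 05:50–11:32 = 5 h 42 min
Thu: 09:40–21:05 = 11 h 25 min
Fri: 05:54–11:45 = 5 h 51 min
Sat: 06:44–17:55 = 11 h 11 min
Sun: 08:10–16:12 = 8 h 2 min
Wed reg 5 h 42 min / OT 0 h 0 min; Thu reg 10 h 0 min / OT 1 h 25 min; Fri reg 5 h 51 min / OT 0 h 0 min; Sat reg 10 h 0 min / OT 1 h 11 min; Sun reg 8 h 2 min / OT 0 h 0 min.
Totals: regular 39 h 35 min, overtime 2 h 36 min.

Regular 39.58 hours, overtime 2.60 hours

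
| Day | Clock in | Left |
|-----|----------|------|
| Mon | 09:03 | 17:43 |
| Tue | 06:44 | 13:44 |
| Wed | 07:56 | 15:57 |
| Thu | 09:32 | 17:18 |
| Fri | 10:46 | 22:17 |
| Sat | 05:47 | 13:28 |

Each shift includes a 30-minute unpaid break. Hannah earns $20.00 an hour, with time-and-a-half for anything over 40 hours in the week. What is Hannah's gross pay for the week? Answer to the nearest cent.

$1029.50

Mon: 09:03–17:43 = 8 h 40 min; less 30 min break → 8 h 10 min
Tue: 06:44–13:44 = 7 h 0 min; less 30 min break → 6 h 30 min
Wed: 07:56–15:57 = 8 h 1 min; less 30 min break → 7 h 31 min
Thu: 09:32–17:18 = 7 h 46 min; less 30 min break → 7 h 16 min
Fri: 10:46–22:17 = 11 h 31 min; less 30 min break → 11 h 1 min
Sat: 05:47–13:28 = 7 h 41 min; less 30 min break → 7 h 11 min
Total worked: 47 h 39 min = 2859 min.
Regular 40 h 0 min = 2400 min at $20.00/h; overtime 7 h 39 min = 459 min at $30.00/h.
Pay = (2400 × $20.00 + 459 × $30.00) ÷ 60 = $1029.50.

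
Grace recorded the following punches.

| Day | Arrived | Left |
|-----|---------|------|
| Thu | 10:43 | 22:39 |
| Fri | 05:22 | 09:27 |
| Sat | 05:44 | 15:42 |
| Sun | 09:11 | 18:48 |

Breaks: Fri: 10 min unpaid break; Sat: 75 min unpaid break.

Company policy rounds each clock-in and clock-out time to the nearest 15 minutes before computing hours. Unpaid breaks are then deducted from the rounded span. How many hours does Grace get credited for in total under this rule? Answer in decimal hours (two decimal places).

Thu: in 10:43→10:45, out 22:39→22:45; 12 h 0 min
Fri: in 05:22→05:15, out 09:27→09:30; 4 h 15 min − 10 min = 4 h 5 min
Sat: in 05:44→05:45, out 15:42→15:45; 10 h 0 min − 75 min = 8 h 45 min
Sun: in 09:11→09:15, out 18:48→18:45; 9 h 30 min
Total credited: 34 h 20 min.

34.33 hours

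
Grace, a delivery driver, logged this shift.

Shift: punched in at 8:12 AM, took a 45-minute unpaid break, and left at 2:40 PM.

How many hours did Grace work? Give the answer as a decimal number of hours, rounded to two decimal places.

5.72 hours

Shift: 8:12 AM–2:40 PM = 6 h 28 min; less 45 min break → 5 h 43 min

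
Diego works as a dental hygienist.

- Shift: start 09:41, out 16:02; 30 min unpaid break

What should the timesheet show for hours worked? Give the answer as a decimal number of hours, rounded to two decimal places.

Shift: 09:41–16:02 = 6 h 21 min; less 30 min break → 5 h 51 min

5.85 hours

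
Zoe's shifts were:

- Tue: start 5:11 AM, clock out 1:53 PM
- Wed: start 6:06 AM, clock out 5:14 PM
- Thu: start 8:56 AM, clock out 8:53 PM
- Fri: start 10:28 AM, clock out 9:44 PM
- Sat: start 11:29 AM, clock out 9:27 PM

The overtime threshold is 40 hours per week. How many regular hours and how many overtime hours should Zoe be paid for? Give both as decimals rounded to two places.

Tue: 5:11 AM–1:53 PM = 8 h 42 min
Wed: 6:06 AM–5:14 PM = 11 h 8 min
Thu: 8:56 AM–8:53 PM = 11 h 57 min
Fri: 10:28 AM–9:44 PM = 11 h 16 min
Sat: 11:29 AM–9:27 PM = 9 h 58 min
Total worked: 53 h 1 min = 53.02 h.
Threshold 40 h → overtime 13 h 1 min, regular 40 h 0 min.

Regular 40.00 hours, overtime 13.02 hours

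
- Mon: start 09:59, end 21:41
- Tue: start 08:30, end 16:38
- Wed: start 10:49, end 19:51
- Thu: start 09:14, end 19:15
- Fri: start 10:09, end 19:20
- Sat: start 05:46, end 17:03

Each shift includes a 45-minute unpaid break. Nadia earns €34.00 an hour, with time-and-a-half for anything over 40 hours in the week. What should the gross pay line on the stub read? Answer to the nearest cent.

Mon: 09:59–21:41 = 11 h 42 min; less 45 min break → 10 h 57 min
Tue: 08:30–16:38 = 8 h 8 min; less 45 min break → 7 h 23 min
Wed: 10:49–19:51 = 9 h 2 min; less 45 min break → 8 h 17 min
Thu: 09:14–19:15 = 10 h 1 min; less 45 min break → 9 h 16 min
Fri: 10:09–19:20 = 9 h 11 min; less 45 min break → 8 h 26 min
Sat: 05:46–17:03 = 11 h 17 min; less 45 min break → 10 h 32 min
Total worked: 54 h 51 min = 3291 min.
Regular 40 h 0 min = 2400 min at €34.00/h; overtime 14 h 51 min = 891 min at €51.00/h.
Pay = (2400 × €34.00 + 891 × €51.00) ÷ 60 = €2117.35.

€2117.35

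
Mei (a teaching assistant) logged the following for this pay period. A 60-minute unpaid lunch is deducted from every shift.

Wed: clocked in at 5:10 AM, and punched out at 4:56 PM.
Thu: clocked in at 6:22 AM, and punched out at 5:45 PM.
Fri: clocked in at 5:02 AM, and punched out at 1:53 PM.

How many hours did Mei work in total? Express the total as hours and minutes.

Wed: 5:10 AM–4:56 PM = 11 h 46 min; less 60 min break → 10 h 46 min
Thu: 6:22 AM–5:45 PM = 11 h 23 min; less 60 min break → 10 h 23 min
Fri: 5:02 AM–1:53 PM = 8 h 51 min; less 60 min break → 7 h 51 min
Total: 10 h 46 min + 10 h 23 min + 7 h 51 min = 29 h 0 min.

29 h 0 min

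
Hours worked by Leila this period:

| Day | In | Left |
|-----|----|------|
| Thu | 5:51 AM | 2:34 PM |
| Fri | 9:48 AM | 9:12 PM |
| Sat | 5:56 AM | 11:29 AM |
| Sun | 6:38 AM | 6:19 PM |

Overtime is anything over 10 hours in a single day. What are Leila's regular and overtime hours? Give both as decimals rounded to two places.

Regular 34.27 hours, overtime 3.08 hours

Thu: 5:51 AM–2:34 PM = 8 h 43 min
Fri: 9:48 AM–9:12 PM = 11 h 24 min
Sat: 5:56 AM–11:29 AM = 5 h 33 min
Sun: 6:38 AM–6:19 PM = 11 h 41 min
Thu reg 8 h 43 min / OT 0 h 0 min; Fri reg 10 h 0 min / OT 1 h 24 min; Sat reg 5 h 33 min / OT 0 h 0 min; Sun reg 10 h 0 min / OT 1 h 41 min.
Totals: regular 34 h 16 min, overtime 3 h 5 min.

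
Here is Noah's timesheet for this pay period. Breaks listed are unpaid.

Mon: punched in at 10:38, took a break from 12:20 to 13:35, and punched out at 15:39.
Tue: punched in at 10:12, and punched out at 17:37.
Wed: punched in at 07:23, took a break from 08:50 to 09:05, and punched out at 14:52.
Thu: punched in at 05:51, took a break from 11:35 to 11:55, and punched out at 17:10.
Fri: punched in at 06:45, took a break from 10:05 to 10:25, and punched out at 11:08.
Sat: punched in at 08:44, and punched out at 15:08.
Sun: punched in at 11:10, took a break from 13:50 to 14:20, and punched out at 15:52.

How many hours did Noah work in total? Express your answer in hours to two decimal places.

Mon: 10:38–15:39 = 5 h 1 min; less 75 min break → 3 h 46 min
Tue: 10:12–17:37 = 7 h 25 min
Wed: 07:23–14:52 = 7 h 29 min; less 15 min break → 7 h 14 min
Thu: 05:51–17:10 = 11 h 19 min; less 20 min break → 10 h 59 min
Fri: 06:45–11:08 = 4 h 23 min; less 20 min break → 4 h 3 min
Sat: 08:44–15:08 = 6 h 24 min
Sun: 11:10–15:52 = 4 h 42 min; less 30 min break → 4 h 12 min
Total: 3 h 46 min + 7 h 25 min + 7 h 14 min + 10 h 59 min + 4 h 3 min + 6 h 24 min + 4 h 12 min = 44 h 3 min.

44.05 hours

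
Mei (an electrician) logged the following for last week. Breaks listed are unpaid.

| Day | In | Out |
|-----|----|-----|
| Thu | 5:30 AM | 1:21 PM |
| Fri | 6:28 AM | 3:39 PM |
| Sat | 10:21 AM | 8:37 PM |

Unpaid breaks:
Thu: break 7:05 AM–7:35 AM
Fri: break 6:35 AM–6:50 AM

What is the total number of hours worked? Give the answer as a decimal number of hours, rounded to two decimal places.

26.55 hours

Thu: 5:30 AM–1:21 PM = 7 h 51 min; less 30 min break → 7 h 21 min
Fri: 6:28 AM–3:39 PM = 9 h 11 min; less 15 min break → 8 h 56 min
Sat: 10:21 AM–8:37 PM = 10 h 16 min
Total: 7 h 21 min + 8 h 56 min + 10 h 16 min = 26 h 33 min.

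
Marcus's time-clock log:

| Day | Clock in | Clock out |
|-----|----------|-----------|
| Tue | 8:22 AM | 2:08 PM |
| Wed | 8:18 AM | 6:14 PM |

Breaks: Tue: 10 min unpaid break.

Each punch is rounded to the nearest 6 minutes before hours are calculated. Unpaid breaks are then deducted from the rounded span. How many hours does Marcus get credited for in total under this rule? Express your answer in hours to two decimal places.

Tue: in 8:22 AM→8:24 AM, out 2:08 PM→2:06 PM; 5 h 42 min − 10 min = 5 h 32 min
Wed: in 8:18 AM→8:18 AM, out 6:14 PM→6:12 PM; 9 h 54 min
Total credited: 15 h 26 min.

15.43 hours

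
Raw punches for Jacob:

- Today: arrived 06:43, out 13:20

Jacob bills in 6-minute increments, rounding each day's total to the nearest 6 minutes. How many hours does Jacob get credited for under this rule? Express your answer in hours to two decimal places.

Today: 06:43–13:20 = 6 h 37 min → rounds to 6 h 36 min

6.60 hours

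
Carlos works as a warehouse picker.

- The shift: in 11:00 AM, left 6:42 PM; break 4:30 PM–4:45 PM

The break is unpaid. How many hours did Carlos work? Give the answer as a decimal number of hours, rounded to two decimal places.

The shift: 11:00 AM–6:42 PM = 7 h 42 min; less 15 min break → 7 h 27 min

7.45 hours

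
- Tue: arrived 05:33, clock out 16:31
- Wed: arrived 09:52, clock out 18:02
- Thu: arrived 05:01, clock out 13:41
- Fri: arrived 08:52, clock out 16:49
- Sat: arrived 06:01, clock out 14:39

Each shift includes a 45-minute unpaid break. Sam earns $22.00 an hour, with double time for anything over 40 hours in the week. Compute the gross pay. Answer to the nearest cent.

Tue: 05:33–16:31 = 10 h 58 min; less 45 min break → 10 h 13 min
Wed: 09:52–18:02 = 8 h 10 min; less 45 min break → 7 h 25 min
Thu: 05:01–13:41 = 8 h 40 min; less 45 min break → 7 h 55 min
Fri: 08:52–16:49 = 7 h 57 min; less 45 min break → 7 h 12 min
Sat: 06:01–14:39 = 8 h 38 min; less 45 min break → 7 h 53 min
Total worked: 40 h 38 min = 2438 min.
Regular 40 h 0 min = 2400 min at $22.00/h; overtime 0 h 38 min = 38 min at $44.00/h.
Pay = (2400 × $22.00 + 38 × $44.00) ÷ 60 = $907.87.

$907.87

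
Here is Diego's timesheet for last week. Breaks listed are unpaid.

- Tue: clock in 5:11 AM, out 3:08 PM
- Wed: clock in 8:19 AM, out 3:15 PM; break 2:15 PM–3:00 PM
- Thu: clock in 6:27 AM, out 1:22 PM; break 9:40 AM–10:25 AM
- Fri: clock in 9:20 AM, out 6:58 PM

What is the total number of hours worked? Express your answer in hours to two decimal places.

Tue: 5:11 AM–3:08 PM = 9 h 57 min
Wed: 8:19 AM–3:15 PM = 6 h 56 min; less 45 min break → 6 h 11 min
Thu: 6:27 AM–1:22 PM = 6 h 55 min; less 45 min break → 6 h 10 min
Fri: 9:20 AM–6:58 PM = 9 h 38 min
Total: 9 h 57 min + 6 h 11 min + 6 h 10 min + 9 h 38 min = 31 h 56 min.

31.93 hours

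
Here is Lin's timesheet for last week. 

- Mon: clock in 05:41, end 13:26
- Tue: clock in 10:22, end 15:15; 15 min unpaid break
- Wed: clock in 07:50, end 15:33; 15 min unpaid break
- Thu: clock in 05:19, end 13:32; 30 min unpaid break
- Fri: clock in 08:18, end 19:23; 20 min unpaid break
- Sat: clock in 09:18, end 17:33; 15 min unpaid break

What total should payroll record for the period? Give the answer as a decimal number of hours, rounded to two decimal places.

Mon: 05:41–13:26 = 7 h 45 min
Tue: 10:22–15:15 = 4 h 53 min; less 15 min break → 4 h 38 min
Wed: 07:50–15:33 = 7 h 43 min; less 15 min break → 7 h 28 min
Thu: 05:19–13:32 = 8 h 13 min; less 30 min break → 7 h 43 min
Fri: 08:18–19:23 = 11 h 5 min; less 20 min break → 10 h 45 min
Sat: 09:18–17:33 = 8 h 15 min; less 15 min break → 8 h 0 min
Total: 7 h 45 min + 4 h 38 min + 7 h 28 min + 7 h 43 min + 10 h 45 min + 8 h 0 min = 46 h 19 min.

46.32 hours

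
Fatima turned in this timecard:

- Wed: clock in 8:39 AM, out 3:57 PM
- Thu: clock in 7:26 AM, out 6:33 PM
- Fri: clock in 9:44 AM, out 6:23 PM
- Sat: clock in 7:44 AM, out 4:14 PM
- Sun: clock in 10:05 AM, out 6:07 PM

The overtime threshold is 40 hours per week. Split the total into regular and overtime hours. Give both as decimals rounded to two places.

Regular 40.00 hours, overtime 3.60 hours

Wed: 8:39 AM–3:57 PM = 7 h 18 min
Thu: 7:26 AM–6:33 PM = 11 h 7 min
Fri: 9:44 AM–6:23 PM = 8 h 39 min
Sat: 7:44 AM–4:14 PM = 8 h 30 min
Sun: 10:05 AM–6:07 PM = 8 h 2 min
Total worked: 43 h 36 min = 43.60 h.
Threshold 40 h → overtime 3 h 36 min, regular 40 h 0 min.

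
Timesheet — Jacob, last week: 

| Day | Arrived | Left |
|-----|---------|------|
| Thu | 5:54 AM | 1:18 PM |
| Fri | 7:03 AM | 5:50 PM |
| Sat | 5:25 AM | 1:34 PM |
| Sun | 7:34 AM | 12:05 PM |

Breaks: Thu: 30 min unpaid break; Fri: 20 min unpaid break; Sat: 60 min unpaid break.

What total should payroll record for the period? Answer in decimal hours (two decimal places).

29.02 hours

Thu: 5:54 AM–1:18 PM = 7 h 24 min; less 30 min break → 6 h 54 min
Fri: 7:03 AM–5:50 PM = 10 h 47 min; less 20 min break → 10 h 27 min
Sat: 5:25 AM–1:34 PM = 8 h 9 min; less 60 min break → 7 h 9 min
Sun: 7:34 AM–12:05 PM = 4 h 31 min
Total: 6 h 54 min + 10 h 27 min + 7 h 9 min + 4 h 31 min = 29 h 1 min.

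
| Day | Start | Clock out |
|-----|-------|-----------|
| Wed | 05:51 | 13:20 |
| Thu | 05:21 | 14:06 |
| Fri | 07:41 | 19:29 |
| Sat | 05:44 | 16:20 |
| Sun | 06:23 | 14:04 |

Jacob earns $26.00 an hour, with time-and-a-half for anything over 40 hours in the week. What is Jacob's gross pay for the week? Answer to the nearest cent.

$1286.35

Wed: 05:51–13:20 = 7 h 29 min
Thu: 05:21–14:06 = 8 h 45 min
Fri: 07:41–19:29 = 11 h 48 min
Sat: 05:44–16:20 = 10 h 36 min
Sun: 06:23–14:04 = 7 h 41 min
Total worked: 46 h 19 min = 2779 min.
Regular 40 h 0 min = 2400 min at $26.00/h; overtime 6 h 19 min = 379 min at $39.00/h.
Pay = (2400 × $26.00 + 379 × $39.00) ÷ 60 = $1286.35.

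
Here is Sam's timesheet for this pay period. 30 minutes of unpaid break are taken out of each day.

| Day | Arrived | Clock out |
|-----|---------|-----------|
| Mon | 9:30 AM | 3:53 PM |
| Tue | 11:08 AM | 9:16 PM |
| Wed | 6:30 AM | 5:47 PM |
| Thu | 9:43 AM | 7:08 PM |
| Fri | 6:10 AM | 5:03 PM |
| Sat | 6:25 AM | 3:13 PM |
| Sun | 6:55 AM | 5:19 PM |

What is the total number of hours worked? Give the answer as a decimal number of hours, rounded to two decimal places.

63.80 hours

Mon: 9:30 AM–3:53 PM = 6 h 23 min; less 30 min break → 5 h 53 min
Tue: 11:08 AM–9:16 PM = 10 h 8 min; less 30 min break → 9 h 38 min
Wed: 6:30 AM–5:47 PM = 11 h 17 min; less 30 min break → 10 h 47 min
Thu: 9:43 AM–7:08 PM = 9 h 25 min; less 30 min break → 8 h 55 min
Fri: 6:10 AM–5:03 PM = 10 h 53 min; less 30 min break → 10 h 23 min
Sat: 6:25 AM–3:13 PM = 8 h 48 min; less 30 min break → 8 h 18 min
Sun: 6:55 AM–5:19 PM = 10 h 24 min; less 30 min break → 9 h 54 min
Total: 5 h 53 min + 9 h 38 min + 10 h 47 min + 8 h 55 min + 10 h 23 min + 8 h 18 min + 9 h 54 min = 63 h 48 min.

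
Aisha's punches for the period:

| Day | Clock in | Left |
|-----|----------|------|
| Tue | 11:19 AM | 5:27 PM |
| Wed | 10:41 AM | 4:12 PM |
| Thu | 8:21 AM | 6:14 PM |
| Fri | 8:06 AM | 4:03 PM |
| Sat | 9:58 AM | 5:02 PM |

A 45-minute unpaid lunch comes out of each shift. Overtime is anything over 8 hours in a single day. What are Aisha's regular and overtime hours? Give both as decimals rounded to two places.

Regular 31.67 hours, overtime 1.13 hours

Tue: 11:19 AM–5:27 PM = 6 h 8 min; less 45 min break → 5 h 23 min
Wed: 10:41 AM–4:12 PM = 5 h 31 min; less 45 min break → 4 h 46 min
Thu: 8:21 AM–6:14 PM = 9 h 53 min; less 45 min break → 9 h 8 min
Fri: 8:06 AM–4:03 PM = 7 h 57 min; less 45 min break → 7 h 12 min
Sat: 9:58 AM–5:02 PM = 7 h 4 min; less 45 min break → 6 h 19 min
Tue reg 5 h 23 min / OT 0 h 0 min; Wed reg 4 h 46 min / OT 0 h 0 min; Thu reg 8 h 0 min / OT 1 h 8 min; Fri reg 7 h 12 min / OT 0 h 0 min; Sat reg 6 h 19 min / OT 0 h 0 min.
Totals: regular 31 h 40 min, overtime 1 h 8 min.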